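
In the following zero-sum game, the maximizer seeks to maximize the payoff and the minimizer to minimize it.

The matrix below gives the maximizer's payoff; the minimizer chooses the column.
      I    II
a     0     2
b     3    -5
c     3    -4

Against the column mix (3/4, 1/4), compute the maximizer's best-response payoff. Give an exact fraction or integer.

5/4

a: (0)·(3/4) + (2)·(1/4) = 1/2.
b: (3)·(3/4) + (-5)·(1/4) = 1.
c: (3)·(3/4) + (-4)·(1/4) = 5/4.
The best pure response is c with expected payoff 5/4.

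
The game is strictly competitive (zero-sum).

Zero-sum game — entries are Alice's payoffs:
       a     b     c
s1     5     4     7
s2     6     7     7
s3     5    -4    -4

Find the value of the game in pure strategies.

Row minima: 4, 6, -4 → Alice's maximin is 6.
Column maxima: 6, 7, 7 → Bob's minimax is 6.
They coincide at (s2, a), so the value is 6.

6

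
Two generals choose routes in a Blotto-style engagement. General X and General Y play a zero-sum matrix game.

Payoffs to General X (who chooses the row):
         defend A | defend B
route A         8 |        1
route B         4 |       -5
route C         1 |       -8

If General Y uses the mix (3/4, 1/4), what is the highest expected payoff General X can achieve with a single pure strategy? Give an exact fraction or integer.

25/4

route A: (8)·(3/4) + (1)·(1/4) = 25/4.
route B: (4)·(3/4) + (-5)·(1/4) = 7/4.
route C: (1)·(3/4) + (-8)·(1/4) = -5/4.
The best pure response is route A with expected payoff 25/4.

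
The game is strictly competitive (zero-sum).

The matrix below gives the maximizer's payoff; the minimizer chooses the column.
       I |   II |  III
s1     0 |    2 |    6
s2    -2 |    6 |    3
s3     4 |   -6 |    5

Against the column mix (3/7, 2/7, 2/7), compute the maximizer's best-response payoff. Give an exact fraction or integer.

16/7

s1: (0)·(3/7) + (2)·(2/7) + (6)·(2/7) = 16/7.
s2: (-2)·(3/7) + (6)·(2/7) + (3)·(2/7) = 12/7.
s3: (4)·(3/7) + (-6)·(2/7) + (5)·(2/7) = 10/7.
The best pure response is s1 with expected payoff 16/7.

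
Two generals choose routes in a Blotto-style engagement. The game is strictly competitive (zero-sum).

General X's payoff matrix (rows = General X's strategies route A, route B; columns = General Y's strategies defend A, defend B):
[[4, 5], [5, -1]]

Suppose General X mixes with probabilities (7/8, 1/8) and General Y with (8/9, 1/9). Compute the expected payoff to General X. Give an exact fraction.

149/36

Against (8/9, 1/9), each row's expected payoff is route A: 37/9; route B: 13/3.
Taking the (7/8, 1/8)-weighted average: (7/8)·(37/9) + (1/8)·(13/3) = 149/36.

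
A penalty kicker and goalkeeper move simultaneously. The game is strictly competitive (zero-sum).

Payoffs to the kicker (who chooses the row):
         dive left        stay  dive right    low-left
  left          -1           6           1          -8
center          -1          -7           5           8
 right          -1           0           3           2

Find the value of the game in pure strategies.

-1

Row minima: -8, -7, -1 → the kicker's maximin is -1.
Column maxima: -1, 6, 5, 8 → the goalkeeper's minimax is -1.
They coincide at (right, dive left), so the value is -1.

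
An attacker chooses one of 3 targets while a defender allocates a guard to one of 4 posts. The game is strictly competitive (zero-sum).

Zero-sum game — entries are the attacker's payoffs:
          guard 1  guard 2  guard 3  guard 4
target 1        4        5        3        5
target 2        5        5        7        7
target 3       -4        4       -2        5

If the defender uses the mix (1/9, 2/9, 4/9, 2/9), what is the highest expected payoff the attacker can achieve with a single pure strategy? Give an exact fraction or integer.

target 1: (4)·(1/9) + (5)·(2/9) + (3)·(4/9) + (5)·(2/9) = 4.
target 2: (5)·(1/9) + (5)·(2/9) + (7)·(4/9) + (7)·(2/9) = 19/3.
target 3: (-4)·(1/9) + (4)·(2/9) + (-2)·(4/9) + (5)·(2/9) = 2/3.
The best pure response is target 2 with expected payoff 19/3.

19/3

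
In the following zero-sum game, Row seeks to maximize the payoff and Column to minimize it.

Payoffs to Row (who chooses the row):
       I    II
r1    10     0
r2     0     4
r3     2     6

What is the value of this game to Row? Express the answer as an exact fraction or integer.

Row r2 is strictly dominated by row r3, so Row never plays it.
The remaining 2×2 game on (r1, r3) × (I, II) has no saddle point. Let Row play r1 with probability p; indifference gives 10p + 2(1−p) = 6(1−p), so p = 2/7.
Similarly Column's optimal q on I is 3/7, and the value is 10·(3/7) + (0)·(4/7) = 30/7.

30/7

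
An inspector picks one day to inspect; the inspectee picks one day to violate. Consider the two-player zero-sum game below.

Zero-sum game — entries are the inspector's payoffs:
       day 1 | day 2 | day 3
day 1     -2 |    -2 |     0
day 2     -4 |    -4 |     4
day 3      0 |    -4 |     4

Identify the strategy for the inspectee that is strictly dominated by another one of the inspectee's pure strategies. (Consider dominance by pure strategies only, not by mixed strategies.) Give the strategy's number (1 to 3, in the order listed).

The inspectee prefers columns that give the inspector less. Compare day 3 with day 1: -2 < 0, -4 < 4, 0 < 4.
So day 1 strictly dominates day 3 for the inspectee; day 3 is strictly dominated.

3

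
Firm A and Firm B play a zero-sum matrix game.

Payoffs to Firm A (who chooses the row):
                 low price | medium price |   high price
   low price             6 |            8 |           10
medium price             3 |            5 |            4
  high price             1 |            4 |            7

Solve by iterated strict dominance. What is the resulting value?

Column medium price is strictly dominated by low price for Firm B (6<8, 3<5, 1<4); eliminate medium price.
Column high price is strictly dominated by low price for Firm B (6<10, 3<4, 1<7); eliminate high price.
Row medium price is strictly dominated by row low price (6>3); eliminate medium price.
Row high price is strictly dominated by row low price (6>1); eliminate high price.
Only (low price, low price) remains, with payoff 6.

6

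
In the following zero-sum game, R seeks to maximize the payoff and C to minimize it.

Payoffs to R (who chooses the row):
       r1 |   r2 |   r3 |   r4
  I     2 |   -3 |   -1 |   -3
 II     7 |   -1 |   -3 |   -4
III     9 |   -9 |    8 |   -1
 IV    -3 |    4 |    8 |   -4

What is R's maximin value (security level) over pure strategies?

The worst-case payoff for each row is I: -3, II: -4, III: -9, IV: -4.
The best of these is -3.

-3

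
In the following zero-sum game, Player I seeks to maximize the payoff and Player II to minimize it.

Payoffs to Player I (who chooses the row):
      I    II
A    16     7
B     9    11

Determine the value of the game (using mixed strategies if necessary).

113/11

Row minima are 7 and 9, so Player I's maximin is 9; column maxima are 16 and 11, so Player II's minimax is 11. These differ, so the equilibrium is in mixed strategies.
Let Player I play A with probability p. Player II is indifferent when 16p + 9(1−p) = 7p + 11(1−p), giving p = 2/11.
Let Player II play I with probability q. Player I is indifferent when 16q + 7(1−q) = 9q + 11(1−q), giving q = 4/11.
The value is 16·(4/11) + (7)·(7/11) = 113/11.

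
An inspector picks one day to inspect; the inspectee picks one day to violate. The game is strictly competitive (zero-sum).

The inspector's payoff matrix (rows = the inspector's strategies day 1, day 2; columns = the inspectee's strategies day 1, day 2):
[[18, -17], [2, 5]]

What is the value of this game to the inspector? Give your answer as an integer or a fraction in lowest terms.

62/19

Row minima are -17 and 2, so the inspector's maximin is 2; column maxima are 18 and 5, so the inspectee's minimax is 5. These differ, so the equilibrium is in mixed strategies.
Let the inspector play day 1 with probability p. The inspectee is indifferent when 18p + 2(1−p) = −17p + 5(1−p), giving p = 3/38.
Let the inspectee play day 1 with probability q. The inspector is indifferent when 18q − 17(1−q) = 2q + 5(1−q), giving q = 11/19.
The value is 18·(11/19) + (-17)·(8/19) = 62/19.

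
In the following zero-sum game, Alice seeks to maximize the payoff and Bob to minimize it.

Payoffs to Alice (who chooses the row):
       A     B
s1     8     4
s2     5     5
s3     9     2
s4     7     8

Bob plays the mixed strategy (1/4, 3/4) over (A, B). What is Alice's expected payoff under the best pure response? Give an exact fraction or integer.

s1: (8)·(1/4) + (4)·(3/4) = 5.
s2: (5)·(1/4) + (5)·(3/4) = 5.
s3: (9)·(1/4) + (2)·(3/4) = 15/4.
s4: (7)·(1/4) + (8)·(3/4) = 31/4.
The best pure response is s4 with expected payoff 31/4.

31/4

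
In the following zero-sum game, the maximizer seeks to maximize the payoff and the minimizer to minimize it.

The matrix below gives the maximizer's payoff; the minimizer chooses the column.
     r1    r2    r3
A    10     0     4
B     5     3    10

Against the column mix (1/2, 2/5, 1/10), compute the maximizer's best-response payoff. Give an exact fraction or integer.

A: (10)·(1/2) + (0)·(2/5) + (4)·(1/10) = 27/5.
B: (5)·(1/2) + (3)·(2/5) + (10)·(1/10) = 47/10.
The best pure response is A with expected payoff 27/5.

27/5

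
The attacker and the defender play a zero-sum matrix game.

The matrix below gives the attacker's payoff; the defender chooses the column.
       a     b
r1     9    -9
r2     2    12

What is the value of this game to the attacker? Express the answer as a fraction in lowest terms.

Row minima are -9 and 2, so the attacker's maximin is 2; column maxima are 9 and 12, so the defender's minimax is 9. These differ, so the equilibrium is in mixed strategies.
Let the attacker play r1 with probability p. The defender is indifferent when 9p + 2(1−p) = −9p + 12(1−p), giving p = 5/14.
Let the defender play a with probability q. The attacker is indifferent when 9q − 9(1−q) = 2q + 12(1−q), giving q = 3/4.
The value is 9·(3/4) + (-9)·(1/4) = 9/2.

9/2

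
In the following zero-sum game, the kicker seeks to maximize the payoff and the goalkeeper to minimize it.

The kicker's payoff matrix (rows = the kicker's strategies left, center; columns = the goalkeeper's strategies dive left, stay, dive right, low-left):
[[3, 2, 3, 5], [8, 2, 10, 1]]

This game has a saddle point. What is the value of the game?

Row minima: 2, 1 → the kicker's maximin is 2.
Column maxima: 8, 2, 10, 5 → the goalkeeper's minimax is 2.
They coincide at (left, stay), so the value is 2.

2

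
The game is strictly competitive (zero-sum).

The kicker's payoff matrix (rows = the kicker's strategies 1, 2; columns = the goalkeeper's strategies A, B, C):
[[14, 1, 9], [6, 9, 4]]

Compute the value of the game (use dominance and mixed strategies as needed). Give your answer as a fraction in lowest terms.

77/13

Column A is strictly dominated by C for the goalkeeper (it gives the kicker more in every row).
The remaining 2×2 game on (1, 2) × (B, C) has no saddle point. Let the kicker play 1 with probability p; indifference gives p + 9(1−p) = 9p + 4(1−p), so p = 5/13.
Similarly the goalkeeper's optimal q on B is 5/13, and the value is 1·(5/13) + (9)·(8/13) = 77/13.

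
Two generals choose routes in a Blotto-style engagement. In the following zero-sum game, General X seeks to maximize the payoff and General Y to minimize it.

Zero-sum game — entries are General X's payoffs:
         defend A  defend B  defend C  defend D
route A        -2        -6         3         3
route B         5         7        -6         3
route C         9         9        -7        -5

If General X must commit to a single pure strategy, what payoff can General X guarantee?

The worst-case payoff for each row is route A: -6, route B: -6, route C: -7.
The best of these is -6.

-6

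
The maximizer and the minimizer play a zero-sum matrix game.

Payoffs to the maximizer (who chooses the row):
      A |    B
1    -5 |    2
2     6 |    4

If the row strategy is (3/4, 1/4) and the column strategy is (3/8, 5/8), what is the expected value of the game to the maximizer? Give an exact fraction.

Against (3/8, 5/8), each row's expected payoff is 1: -5/8; 2: 19/4.
Taking the (3/4, 1/4)-weighted average: (3/4)·(-5/8) + (1/4)·(19/4) = 23/32.

23/32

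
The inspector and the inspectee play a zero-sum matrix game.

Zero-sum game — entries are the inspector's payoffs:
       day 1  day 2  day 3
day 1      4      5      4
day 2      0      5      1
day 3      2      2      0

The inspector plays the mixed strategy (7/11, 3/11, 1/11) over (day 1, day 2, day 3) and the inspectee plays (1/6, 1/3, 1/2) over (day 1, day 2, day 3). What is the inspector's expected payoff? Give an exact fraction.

Against (1/6, 1/3, 1/2), each row's expected payoff is day 1: 13/3; day 2: 13/6; day 3: 1.
Taking the (7/11, 3/11, 1/11)-weighted average: (7/11)·(13/3) + (3/11)·(13/6) + (1/11)·(1) = 227/66.

227/66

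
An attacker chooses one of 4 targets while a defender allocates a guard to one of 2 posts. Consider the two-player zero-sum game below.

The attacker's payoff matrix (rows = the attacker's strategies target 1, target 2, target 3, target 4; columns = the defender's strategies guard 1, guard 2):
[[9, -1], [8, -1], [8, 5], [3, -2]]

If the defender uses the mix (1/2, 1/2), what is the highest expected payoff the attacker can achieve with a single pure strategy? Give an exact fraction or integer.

13/2

target 1: (9)·(1/2) + (-1)·(1/2) = 4.
target 2: (8)·(1/2) + (-1)·(1/2) = 7/2.
target 3: (8)·(1/2) + (5)·(1/2) = 13/2.
target 4: (3)·(1/2) + (-2)·(1/2) = 1/2.
The best pure response is target 3 with expected payoff 13/2.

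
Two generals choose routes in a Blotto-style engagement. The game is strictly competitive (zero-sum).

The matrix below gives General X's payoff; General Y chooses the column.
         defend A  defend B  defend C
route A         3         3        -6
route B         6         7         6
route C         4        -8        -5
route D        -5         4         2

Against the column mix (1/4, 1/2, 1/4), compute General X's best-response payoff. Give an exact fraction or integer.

route A: (3)·(1/4) + (3)·(1/2) + (-6)·(1/4) = 3/4.
route B: (6)·(1/4) + (7)·(1/2) + (6)·(1/4) = 13/2.
route C: (4)·(1/4) + (-8)·(1/2) + (-5)·(1/4) = -17/4.
route D: (-5)·(1/4) + (4)·(1/2) + (2)·(1/4) = 5/4.
The best pure response is route B with expected payoff 13/2.

13/2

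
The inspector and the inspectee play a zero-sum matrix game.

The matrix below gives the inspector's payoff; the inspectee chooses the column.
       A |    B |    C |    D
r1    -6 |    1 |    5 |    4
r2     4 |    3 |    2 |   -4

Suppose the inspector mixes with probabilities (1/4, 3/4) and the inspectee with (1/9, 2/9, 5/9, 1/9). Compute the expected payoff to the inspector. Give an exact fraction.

73/36

Against (1/9, 2/9, 5/9, 1/9), each row's expected payoff is r1: 25/9; r2: 16/9.
Taking the (1/4, 3/4)-weighted average: (1/4)·(25/9) + (3/4)·(16/9) = 73/36.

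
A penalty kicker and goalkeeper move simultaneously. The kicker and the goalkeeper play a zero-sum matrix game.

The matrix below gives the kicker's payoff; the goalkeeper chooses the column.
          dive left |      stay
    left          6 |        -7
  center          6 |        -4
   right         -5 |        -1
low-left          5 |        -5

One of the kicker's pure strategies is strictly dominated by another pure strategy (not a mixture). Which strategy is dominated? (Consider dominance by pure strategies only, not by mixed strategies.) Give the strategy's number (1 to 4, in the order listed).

4

Compare low-left with center: 6 > 5, -4 > -5.
So center strictly dominates low-left for the kicker; low-left is strictly dominated.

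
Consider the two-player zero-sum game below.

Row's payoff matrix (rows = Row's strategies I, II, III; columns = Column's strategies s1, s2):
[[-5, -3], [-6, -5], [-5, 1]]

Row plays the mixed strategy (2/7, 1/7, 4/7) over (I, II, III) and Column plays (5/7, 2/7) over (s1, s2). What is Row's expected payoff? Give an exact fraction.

Against (5/7, 2/7), each row's expected payoff is I: -31/7; II: -40/7; III: -23/7.
Taking the (2/7, 1/7, 4/7)-weighted average: (2/7)·(-31/7) + (1/7)·(-40/7) + (4/7)·(-23/7) = -194/49.

-194/49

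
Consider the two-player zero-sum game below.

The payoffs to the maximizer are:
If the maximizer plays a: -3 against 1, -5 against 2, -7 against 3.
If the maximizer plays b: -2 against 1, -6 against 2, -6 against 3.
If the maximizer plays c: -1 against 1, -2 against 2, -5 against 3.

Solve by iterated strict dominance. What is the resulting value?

Column 1 is strictly dominated by 2 for the minimizer (-5<-3, -6<-2, -2<-1); eliminate 1.
Row a is strictly dominated by row c (-2>-5, -5>-7); eliminate a.
Row b is strictly dominated by row c (-2>-6, -5>-6); eliminate b.
Column 2 is strictly dominated by 3 for the minimizer (-5<-2); eliminate 2.
Only (c, 3) remains, with payoff -5.

-5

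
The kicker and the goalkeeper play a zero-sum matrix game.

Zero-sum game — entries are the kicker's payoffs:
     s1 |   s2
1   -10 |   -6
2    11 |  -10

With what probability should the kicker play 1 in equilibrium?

Row minima are -10 and -10, so the kicker's maximin is -10; column maxima are 11 and -6, so the goalkeeper's minimax is -6. These differ, so the equilibrium is in mixed strategies.
Let the kicker play 1 with probability p. The goalkeeper is indifferent when −10p + 11(1−p) = −6p − 10(1−p), giving p = 21/25.

21/25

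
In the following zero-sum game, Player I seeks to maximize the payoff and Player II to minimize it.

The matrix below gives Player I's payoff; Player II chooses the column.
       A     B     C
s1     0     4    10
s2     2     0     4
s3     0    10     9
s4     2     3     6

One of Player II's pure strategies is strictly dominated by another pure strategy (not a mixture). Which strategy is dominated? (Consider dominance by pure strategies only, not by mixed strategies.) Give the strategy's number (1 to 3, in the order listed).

3

Player II prefers columns that give Player I less. Compare C with A: 0 < 10, 2 < 4, 0 < 9, 2 < 6.
So A strictly dominates C for Player II; C is strictly dominated.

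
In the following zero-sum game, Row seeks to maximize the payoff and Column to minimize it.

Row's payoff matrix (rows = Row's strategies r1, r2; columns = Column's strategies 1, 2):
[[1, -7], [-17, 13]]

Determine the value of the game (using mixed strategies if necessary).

Row minima are -7 and -17, so Row's maximin is -7; column maxima are 1 and 13, so Column's minimax is 1. These differ, so the equilibrium is in mixed strategies.
Let Row play r1 with probability p. Column is indifferent when p − 17(1−p) = −7p + 13(1−p), giving p = 15/19.
Let Column play 1 with probability q. Row is indifferent when q − 7(1−q) = −17q + 13(1−q), giving q = 10/19.
The value is 1·(10/19) + (-7)·(9/19) = -53/19.

-53/19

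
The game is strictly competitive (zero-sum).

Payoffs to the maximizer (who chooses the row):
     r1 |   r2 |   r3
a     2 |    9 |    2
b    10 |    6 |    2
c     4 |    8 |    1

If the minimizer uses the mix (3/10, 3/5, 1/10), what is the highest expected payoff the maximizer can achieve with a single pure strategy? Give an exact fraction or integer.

a: (2)·(3/10) + (9)·(3/5) + (2)·(1/10) = 31/5.
b: (10)·(3/10) + (6)·(3/5) + (2)·(1/10) = 34/5.
c: (4)·(3/10) + (8)·(3/5) + (1)·(1/10) = 61/10.
The best pure response is b with expected payoff 34/5.

34/5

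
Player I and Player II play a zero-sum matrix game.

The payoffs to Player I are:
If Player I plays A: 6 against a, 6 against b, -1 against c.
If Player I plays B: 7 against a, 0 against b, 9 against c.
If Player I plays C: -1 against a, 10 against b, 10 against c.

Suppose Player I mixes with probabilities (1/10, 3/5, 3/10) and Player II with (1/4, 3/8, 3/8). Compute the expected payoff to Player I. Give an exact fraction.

447/80

Against (1/4, 3/8, 3/8), each row's expected payoff is A: 27/8; B: 41/8; C: 29/4.
Taking the (1/10, 3/5, 3/10)-weighted average: (1/10)·(27/8) + (3/5)·(41/8) + (3/10)·(29/4) = 447/80.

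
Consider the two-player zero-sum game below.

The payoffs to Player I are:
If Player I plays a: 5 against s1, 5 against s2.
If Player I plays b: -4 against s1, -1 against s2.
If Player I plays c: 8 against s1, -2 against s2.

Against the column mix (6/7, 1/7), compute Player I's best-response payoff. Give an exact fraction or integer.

a: (5)·(6/7) + (5)·(1/7) = 5.
b: (-4)·(6/7) + (-1)·(1/7) = -25/7.
c: (8)·(6/7) + (-2)·(1/7) = 46/7.
The best pure response is c with expected payoff 46/7.

46/7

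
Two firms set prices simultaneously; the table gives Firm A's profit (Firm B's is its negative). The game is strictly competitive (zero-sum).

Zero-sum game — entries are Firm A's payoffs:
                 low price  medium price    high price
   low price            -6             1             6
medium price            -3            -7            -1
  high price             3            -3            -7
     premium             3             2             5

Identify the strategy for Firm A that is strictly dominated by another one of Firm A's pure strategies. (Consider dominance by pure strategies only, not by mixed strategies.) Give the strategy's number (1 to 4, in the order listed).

Compare medium price with premium: 3 > -3, 2 > -7, 5 > -1.
So premium strictly dominates medium price for Firm A; medium price is strictly dominated.

2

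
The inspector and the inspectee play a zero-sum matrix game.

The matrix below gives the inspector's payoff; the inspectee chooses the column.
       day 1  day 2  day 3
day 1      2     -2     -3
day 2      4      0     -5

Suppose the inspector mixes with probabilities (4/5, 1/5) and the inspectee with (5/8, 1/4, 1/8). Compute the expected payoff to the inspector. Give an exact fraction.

27/40

Against (5/8, 1/4, 1/8), each row's expected payoff is day 1: 3/8; day 2: 15/8.
Taking the (4/5, 1/5)-weighted average: (4/5)·(3/8) + (1/5)·(15/8) = 27/40.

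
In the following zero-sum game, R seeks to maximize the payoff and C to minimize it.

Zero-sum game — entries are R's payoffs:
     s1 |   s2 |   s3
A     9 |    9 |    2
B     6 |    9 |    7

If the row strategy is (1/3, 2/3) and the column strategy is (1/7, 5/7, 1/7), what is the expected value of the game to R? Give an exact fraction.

172/21

Against (1/7, 5/7, 1/7), each row's expected payoff is A: 8; B: 58/7.
Taking the (1/3, 2/3)-weighted average: (1/3)·(8) + (2/3)·(58/7) = 172/21.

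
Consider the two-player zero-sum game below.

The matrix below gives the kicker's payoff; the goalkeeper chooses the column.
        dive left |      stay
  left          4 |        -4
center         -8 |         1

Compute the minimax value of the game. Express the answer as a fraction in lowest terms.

-28/17

Row minima are -4 and -8, so the kicker's maximin is -4; column maxima are 4 and 1, so the goalkeeper's minimax is 1. These differ, so the equilibrium is in mixed strategies.
Let the kicker play left with probability p. The goalkeeper is indifferent when 4p − 8(1−p) = −4p + (1−p), giving p = 9/17.
Let the goalkeeper play dive left with probability q. The kicker is indifferent when 4q − 4(1−q) = −8q + (1−q), giving q = 5/17.
The value is 4·(5/17) + (-4)·(12/17) = -28/17.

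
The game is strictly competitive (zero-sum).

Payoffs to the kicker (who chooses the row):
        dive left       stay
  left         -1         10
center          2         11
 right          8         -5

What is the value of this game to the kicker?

49/11

Row left is strictly dominated by row center, so the kicker never plays it.
The remaining 2×2 game on (center, right) × (dive left, stay) has no saddle point. Let the kicker play center with probability p; indifference gives 2p + 8(1−p) = 11p − 5(1−p), so p = 13/22.
Similarly the goalkeeper's optimal q on dive left is 8/11, and the value is 2·(8/11) + (11)·(3/11) = 49/11.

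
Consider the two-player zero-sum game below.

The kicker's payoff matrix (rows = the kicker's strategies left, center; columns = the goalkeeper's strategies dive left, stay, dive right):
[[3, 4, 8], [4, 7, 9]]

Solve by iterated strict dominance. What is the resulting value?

Row left is strictly dominated by row center (4>3, 7>4, 9>8); eliminate left.
Column stay is strictly dominated by dive left for the goalkeeper (4<7); eliminate stay.
Column dive right is strictly dominated by dive left for the goalkeeper (4<9); eliminate dive right.
Only (center, dive left) remains, with payoff 4.

4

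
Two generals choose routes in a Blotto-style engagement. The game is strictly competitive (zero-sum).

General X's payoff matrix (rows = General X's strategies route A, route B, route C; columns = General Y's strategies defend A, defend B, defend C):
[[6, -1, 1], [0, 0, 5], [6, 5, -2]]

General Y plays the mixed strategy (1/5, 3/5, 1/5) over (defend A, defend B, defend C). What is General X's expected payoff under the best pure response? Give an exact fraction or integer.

19/5

route A: (6)·(1/5) + (-1)·(3/5) + (1)·(1/5) = 4/5.
route B: (0)·(1/5) + (0)·(3/5) + (5)·(1/5) = 1.
route C: (6)·(1/5) + (5)·(3/5) + (-2)·(1/5) = 19/5.
The best pure response is route C with expected payoff 19/5.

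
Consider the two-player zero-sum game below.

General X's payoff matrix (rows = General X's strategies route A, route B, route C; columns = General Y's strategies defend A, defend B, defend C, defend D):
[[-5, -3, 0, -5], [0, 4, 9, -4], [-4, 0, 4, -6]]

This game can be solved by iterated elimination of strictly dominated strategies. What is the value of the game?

Row route A is strictly dominated by row route B (0>-5, 4>-3, 9>0, -4>-5); eliminate route A.
Row route C is strictly dominated by row route B (0>-4, 4>0, 9>4, -4>-6); eliminate route C.
Column defend C is strictly dominated by defend A for General Y (0<9); eliminate defend C.
Column defend A is strictly dominated by defend D for General Y (-4<0); eliminate defend A.
Column defend B is strictly dominated by defend D for General Y (-4<4); eliminate defend B.
Only (route B, defend D) remains, with payoff -4.

-4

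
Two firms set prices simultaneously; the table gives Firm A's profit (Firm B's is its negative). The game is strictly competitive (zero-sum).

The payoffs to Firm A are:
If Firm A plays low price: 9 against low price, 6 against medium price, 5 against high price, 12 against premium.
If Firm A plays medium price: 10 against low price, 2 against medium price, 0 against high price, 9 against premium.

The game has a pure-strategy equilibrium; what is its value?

Row minima: 5, 0 → Firm A's maximin is 5.
Column maxima: 10, 6, 5, 12 → Firm B's minimax is 5.
They coincide at (low price, high price), so the value is 5.

5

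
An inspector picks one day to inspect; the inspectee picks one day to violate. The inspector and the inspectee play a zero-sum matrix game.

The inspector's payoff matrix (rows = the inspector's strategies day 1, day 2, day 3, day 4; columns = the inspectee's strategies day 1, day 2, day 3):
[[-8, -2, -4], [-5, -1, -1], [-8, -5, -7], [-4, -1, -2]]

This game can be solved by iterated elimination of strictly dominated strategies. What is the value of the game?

-4

Column day 2 is strictly dominated by day 1 for the inspectee (-8<-2, -5<-1, -8<-5, -4<-1); eliminate day 2.
Row day 1 is strictly dominated by row day 2 (-5>-8, -1>-4); eliminate day 1.
Column day 3 is strictly dominated by day 1 for the inspectee (-5<-1, -8<-7, -4<-2); eliminate day 3.
Row day 2 is strictly dominated by row day 4 (-4>-5); eliminate day 2.
Row day 3 is strictly dominated by row day 4 (-4>-8); eliminate day 3.
Only (day 4, day 1) remains, with payoff -4.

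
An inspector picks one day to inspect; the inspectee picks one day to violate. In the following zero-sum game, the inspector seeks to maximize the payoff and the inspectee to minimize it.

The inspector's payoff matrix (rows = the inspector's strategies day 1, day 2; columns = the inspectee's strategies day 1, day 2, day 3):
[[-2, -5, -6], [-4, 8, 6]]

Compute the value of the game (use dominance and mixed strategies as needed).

Column day 2 is strictly dominated by day 3 for the inspectee (it gives the inspector more in every row).
The remaining 2×2 game on (day 1, day 2) × (day 1, day 3) has no saddle point. Let the inspector play day 1 with probability p; indifference gives −2p − 4(1−p) = −6p + 6(1−p), so p = 5/7.
Similarly the inspectee's optimal q on day 1 is 6/7, and the value is -2·(6/7) + (-6)·(1/7) = -18/7.

-18/7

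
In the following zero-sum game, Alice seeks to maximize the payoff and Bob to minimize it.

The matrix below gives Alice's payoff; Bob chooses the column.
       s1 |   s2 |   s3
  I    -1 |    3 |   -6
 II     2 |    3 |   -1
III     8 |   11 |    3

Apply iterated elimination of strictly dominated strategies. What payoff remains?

Column s2 is strictly dominated by s1 for Bob (-1<3, 2<3, 8<11); eliminate s2.
Column s1 is strictly dominated by s3 for Bob (-6<-1, -1<2, 3<8); eliminate s1.
Row II is strictly dominated by row III (3>-1); eliminate II.
Row I is strictly dominated by row III (3>-6); eliminate I.
Only (III, s3) remains, with payoff 3.

3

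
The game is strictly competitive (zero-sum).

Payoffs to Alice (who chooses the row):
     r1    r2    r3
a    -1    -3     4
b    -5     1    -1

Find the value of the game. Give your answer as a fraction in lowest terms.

-2

Column r3 is strictly dominated by r1 for Bob (it gives Alice more in every row).
The remaining 2×2 game on (a, b) × (r1, r2) has no saddle point. Let Alice play a with probability p; indifference gives −p − 5(1−p) = −3p + (1−p), so p = 3/4.
Similarly Bob's optimal q on r1 is 1/2, and the value is -1·(1/2) + (-3)·(1/2) = -2.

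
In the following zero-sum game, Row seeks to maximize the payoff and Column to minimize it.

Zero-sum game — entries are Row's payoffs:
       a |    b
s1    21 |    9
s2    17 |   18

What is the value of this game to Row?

225/13

Row minima are 9 and 17, so Row's maximin is 17; column maxima are 21 and 18, so Column's minimax is 18. These differ, so the equilibrium is in mixed strategies.
Let Row play s1 with probability p. Column is indifferent when 21p + 17(1−p) = 9p + 18(1−p), giving p = 1/13.
Let Column play a with probability q. Row is indifferent when 21q + 9(1−q) = 17q + 18(1−q), giving q = 9/13.
The value is 21·(9/13) + (9)·(4/13) = 225/13.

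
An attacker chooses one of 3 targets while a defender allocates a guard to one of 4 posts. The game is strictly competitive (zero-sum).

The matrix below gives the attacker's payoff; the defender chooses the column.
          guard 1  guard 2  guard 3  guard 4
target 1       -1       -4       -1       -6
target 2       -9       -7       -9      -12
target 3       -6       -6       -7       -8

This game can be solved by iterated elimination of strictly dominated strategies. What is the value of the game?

Column guard 3 is strictly dominated by guard 4 for the defender (-6<-1, -12<-9, -8<-7); eliminate guard 3.
Row target 2 is strictly dominated by row target 1 (-1>-9, -4>-7, -6>-12); eliminate target 2.
Column guard 1 is strictly dominated by guard 4 for the defender (-6<-1, -8<-6); eliminate guard 1.
Column guard 2 is strictly dominated by guard 4 for the defender (-6<-4, -8<-6); eliminate guard 2.
Row target 3 is strictly dominated by row target 1 (-6>-8); eliminate target 3.
Only (target 1, guard 4) remains, with payoff -6.

-6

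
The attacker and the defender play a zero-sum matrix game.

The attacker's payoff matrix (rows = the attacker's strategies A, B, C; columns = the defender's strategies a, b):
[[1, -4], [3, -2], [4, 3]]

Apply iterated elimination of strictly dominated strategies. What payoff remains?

3

Column a is strictly dominated by b for the defender (-4<1, -2<3, 3<4); eliminate a.
Row A is strictly dominated by row B (-2>-4); eliminate A.
Row B is strictly dominated by row C (3>-2); eliminate B.
Only (C, b) remains, with payoff 3.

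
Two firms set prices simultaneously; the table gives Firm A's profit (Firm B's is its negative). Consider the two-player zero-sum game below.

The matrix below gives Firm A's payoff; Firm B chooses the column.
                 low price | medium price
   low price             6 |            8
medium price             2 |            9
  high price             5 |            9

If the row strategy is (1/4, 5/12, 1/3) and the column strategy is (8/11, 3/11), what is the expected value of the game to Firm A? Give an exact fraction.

233/44

Against (8/11, 3/11), each row's expected payoff is low price: 72/11; medium price: 43/11; high price: 67/11.
Taking the (1/4, 5/12, 1/3)-weighted average: (1/4)·(72/11) + (5/12)·(43/11) + (1/3)·(67/11) = 233/44.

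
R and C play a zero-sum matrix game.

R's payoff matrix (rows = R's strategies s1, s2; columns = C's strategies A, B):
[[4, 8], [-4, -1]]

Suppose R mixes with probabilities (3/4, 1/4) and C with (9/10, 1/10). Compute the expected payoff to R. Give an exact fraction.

19/8

Against (9/10, 1/10), each row's expected payoff is s1: 22/5; s2: -37/10.
Taking the (3/4, 1/4)-weighted average: (3/4)·(22/5) + (1/4)·(-37/10) = 19/8.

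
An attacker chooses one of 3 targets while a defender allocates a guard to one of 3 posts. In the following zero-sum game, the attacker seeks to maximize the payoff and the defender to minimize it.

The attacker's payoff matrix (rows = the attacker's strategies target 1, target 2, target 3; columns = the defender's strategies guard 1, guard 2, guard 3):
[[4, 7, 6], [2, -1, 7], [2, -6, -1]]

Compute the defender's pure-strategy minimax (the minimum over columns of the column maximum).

The worst case (largest entry) in each column is guard 1: 4, guard 2: 7, guard 3: 7.
The best (smallest) of these is 4.

4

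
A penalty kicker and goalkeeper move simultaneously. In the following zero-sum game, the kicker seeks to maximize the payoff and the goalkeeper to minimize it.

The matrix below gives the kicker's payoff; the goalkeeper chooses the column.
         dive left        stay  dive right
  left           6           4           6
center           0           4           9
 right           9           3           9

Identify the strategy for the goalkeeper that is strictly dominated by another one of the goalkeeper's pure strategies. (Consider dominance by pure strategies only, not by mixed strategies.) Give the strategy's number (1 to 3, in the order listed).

The goalkeeper prefers columns that give the kicker less. Compare dive right with stay: 4 < 6, 4 < 9, 3 < 9.
So stay strictly dominates dive right for the goalkeeper; dive right is strictly dominated.

3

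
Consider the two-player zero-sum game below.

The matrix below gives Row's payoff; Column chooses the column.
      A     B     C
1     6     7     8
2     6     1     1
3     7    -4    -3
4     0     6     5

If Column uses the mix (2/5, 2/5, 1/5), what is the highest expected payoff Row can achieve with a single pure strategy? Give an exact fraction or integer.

1: (6)·(2/5) + (7)·(2/5) + (8)·(1/5) = 34/5.
2: (6)·(2/5) + (1)·(2/5) + (1)·(1/5) = 3.
3: (7)·(2/5) + (-4)·(2/5) + (-3)·(1/5) = 3/5.
4: (0)·(2/5) + (6)·(2/5) + (5)·(1/5) = 17/5.
The best pure response is 1 with expected payoff 34/5.

34/5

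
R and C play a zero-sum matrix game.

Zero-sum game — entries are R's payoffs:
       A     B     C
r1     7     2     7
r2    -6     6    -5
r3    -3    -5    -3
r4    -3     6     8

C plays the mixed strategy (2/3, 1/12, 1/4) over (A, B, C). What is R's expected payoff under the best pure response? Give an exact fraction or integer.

r1: (7)·(2/3) + (2)·(1/12) + (7)·(1/4) = 79/12.
r2: (-6)·(2/3) + (6)·(1/12) + (-5)·(1/4) = -19/4.
r3: (-3)·(2/3) + (-5)·(1/12) + (-3)·(1/4) = -19/6.
r4: (-3)·(2/3) + (6)·(1/12) + (8)·(1/4) = 1/2.
The best pure response is r1 with expected payoff 79/12.

79/12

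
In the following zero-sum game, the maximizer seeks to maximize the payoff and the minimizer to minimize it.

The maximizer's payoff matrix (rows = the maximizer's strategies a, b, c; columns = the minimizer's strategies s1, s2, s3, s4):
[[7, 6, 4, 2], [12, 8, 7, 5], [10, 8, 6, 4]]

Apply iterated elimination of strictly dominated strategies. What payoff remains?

5

Column s2 is strictly dominated by s3 for the minimizer (4<6, 7<8, 6<8); eliminate s2.
Column s3 is strictly dominated by s4 for the minimizer (2<4, 5<7, 4<6); eliminate s3.
Row c is strictly dominated by row b (12>10, 5>4); eliminate c.
Column s1 is strictly dominated by s4 for the minimizer (2<7, 5<12); eliminate s1.
Row a is strictly dominated by row b (5>2); eliminate a.
Only (b, s4) remains, with payoff 5.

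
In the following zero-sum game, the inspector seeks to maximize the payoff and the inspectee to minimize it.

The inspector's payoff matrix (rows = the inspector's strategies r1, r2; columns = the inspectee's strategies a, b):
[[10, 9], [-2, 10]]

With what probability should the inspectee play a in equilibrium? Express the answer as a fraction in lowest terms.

Row minima are 9 and -2, so the inspector's maximin is 9; column maxima are 10 and 10, so the inspectee's minimax is 10. These differ, so the equilibrium is in mixed strategies.
Let the inspectee play a with probability q. The inspector is indifferent when 10q + 9(1−q) = −2q + 10(1−q), giving q = 1/13.

1/13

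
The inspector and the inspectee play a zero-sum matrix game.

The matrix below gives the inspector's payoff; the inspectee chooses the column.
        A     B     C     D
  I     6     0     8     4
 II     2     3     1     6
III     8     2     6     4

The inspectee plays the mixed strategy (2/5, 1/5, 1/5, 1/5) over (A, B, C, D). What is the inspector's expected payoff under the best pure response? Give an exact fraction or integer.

I: (6)·(2/5) + (0)·(1/5) + (8)·(1/5) + (4)·(1/5) = 24/5.
II: (2)·(2/5) + (3)·(1/5) + (1)·(1/5) + (6)·(1/5) = 14/5.
III: (8)·(2/5) + (2)·(1/5) + (6)·(1/5) + (4)·(1/5) = 28/5.
The best pure response is III with expected payoff 28/5.

28/5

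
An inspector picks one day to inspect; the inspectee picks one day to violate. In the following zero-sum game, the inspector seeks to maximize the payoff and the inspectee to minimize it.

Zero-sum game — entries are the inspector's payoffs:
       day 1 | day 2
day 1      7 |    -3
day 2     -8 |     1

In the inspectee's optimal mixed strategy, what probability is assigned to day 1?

4/19

Row minima are -3 and -8, so the inspector's maximin is -3; column maxima are 7 and 1, so the inspectee's minimax is 1. These differ, so the equilibrium is in mixed strategies.
Let the inspectee play day 1 with probability q. The inspector is indifferent when 7q − 3(1−q) = −8q + (1−q), giving q = 4/19.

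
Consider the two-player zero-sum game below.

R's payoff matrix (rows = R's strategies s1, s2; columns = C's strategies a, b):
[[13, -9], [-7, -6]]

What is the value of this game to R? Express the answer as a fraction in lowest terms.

-141/23

Row minima are -9 and -7, so R's maximin is -7; column maxima are 13 and -6, so C's minimax is -6. These differ, so the equilibrium is in mixed strategies.
Let R play s1 with probability p. C is indifferent when 13p − 7(1−p) = −9p − 6(1−p), giving p = 1/23.
Let C play a with probability q. R is indifferent when 13q − 9(1−q) = −7q − 6(1−q), giving q = 3/23.
The value is 13·(3/23) + (-9)·(20/23) = -141/23.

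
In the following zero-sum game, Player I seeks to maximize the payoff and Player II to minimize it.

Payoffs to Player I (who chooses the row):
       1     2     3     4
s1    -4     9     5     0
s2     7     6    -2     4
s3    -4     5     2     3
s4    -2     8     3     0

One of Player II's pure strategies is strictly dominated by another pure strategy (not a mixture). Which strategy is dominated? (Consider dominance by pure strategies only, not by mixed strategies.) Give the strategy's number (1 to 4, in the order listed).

2

Player II prefers columns that give Player I less. Compare 2 with 3: 5 < 9, -2 < 6, 2 < 5, 3 < 8.
So 3 strictly dominates 2 for Player II; 2 is strictly dominated.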